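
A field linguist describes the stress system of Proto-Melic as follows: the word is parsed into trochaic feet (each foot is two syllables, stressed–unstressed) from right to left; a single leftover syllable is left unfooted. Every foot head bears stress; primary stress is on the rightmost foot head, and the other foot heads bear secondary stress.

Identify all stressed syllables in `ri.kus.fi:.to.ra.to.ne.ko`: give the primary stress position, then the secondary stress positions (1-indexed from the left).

primary 7, secondary 1, 3, 5

Parse right to left into trochaic (ˈσσ) feet: (ˈri.kus) (ˈfi:.to) (ˈra.to) (ˈne.ko).
Foot heads (stressed positions): 1, 3, 5, 7.
End Rule Rightmost: primary stress on the rightmost head = syllable 7.
Secondary stress on 1, 3, 5: ˌri.kus.ˌfi:.to.ˌra.to.ˈne.ko.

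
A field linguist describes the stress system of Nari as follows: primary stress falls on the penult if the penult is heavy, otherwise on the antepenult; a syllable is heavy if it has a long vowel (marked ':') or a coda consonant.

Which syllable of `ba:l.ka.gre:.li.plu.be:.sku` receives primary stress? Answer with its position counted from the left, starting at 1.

Weights: 5 plu L, 6 be: H, 7 sku L.
The penult (syllable 6, be:) is heavy, so it takes stress.
Primary stress: syllable 6 → ba:l.ka.gre:.li.plu.ˈbe:.sku.

6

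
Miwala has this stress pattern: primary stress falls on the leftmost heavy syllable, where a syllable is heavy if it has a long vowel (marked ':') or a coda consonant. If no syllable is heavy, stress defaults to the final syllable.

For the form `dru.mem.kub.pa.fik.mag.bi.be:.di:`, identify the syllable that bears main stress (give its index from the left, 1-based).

2

Weights: 1 dru L, 2 mem H, 3 kub H, 4 pa L, 5 fik H, 6 mag H, 7 bi L, 8 be: H, 9 di: H.
Heavy syllables in the domain: 2, 3, 5, 6, 8, 9. The leftmost is syllable 2 (mem).
Primary stress: syllable 2 → dru.ˈmem.kub.pa.fik.mag.bi.be:.di:.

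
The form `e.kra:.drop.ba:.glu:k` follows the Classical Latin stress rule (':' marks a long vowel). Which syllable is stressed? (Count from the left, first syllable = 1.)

Classical Latin: stress the penult if heavy (long vowel or closed), else the antepenult.
Weights: 3 drop H, 4 ba: H, 5 glu:k H.
The penult (syllable 4, ba:) is heavy, so it takes stress.
Stress on syllable 4: e.kra:.drop.ˈba:.glu:k.

4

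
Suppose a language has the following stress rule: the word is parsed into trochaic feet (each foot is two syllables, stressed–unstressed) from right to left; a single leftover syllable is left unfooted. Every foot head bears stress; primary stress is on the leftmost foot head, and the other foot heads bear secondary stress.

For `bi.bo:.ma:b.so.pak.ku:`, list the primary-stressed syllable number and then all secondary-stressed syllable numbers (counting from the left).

Parse right to left into trochaic (ˈσσ) feet: (ˈbi.bo:) (ˈma:b.so) (ˈpak.ku:).
Foot heads (stressed positions): 1, 3, 5.
End Rule Leftmost: primary stress on the leftmost head = syllable 1.
Secondary stress on 3, 5: ˈbi.bo:.ˌma:b.so.ˌpak.ku:.

primary 1, secondary 3, 5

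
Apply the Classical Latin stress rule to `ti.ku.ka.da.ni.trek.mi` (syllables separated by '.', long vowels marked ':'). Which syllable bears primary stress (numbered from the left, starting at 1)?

Classical Latin: stress the penult if heavy (long vowel or closed), else the antepenult.
Weights: 5 ni L, 6 trek H, 7 mi L.
The penult (syllable 6, trek) is heavy, so it takes stress.
Stress on syllable 6: ti.ku.ka.da.ni.ˈtrek.mi.

6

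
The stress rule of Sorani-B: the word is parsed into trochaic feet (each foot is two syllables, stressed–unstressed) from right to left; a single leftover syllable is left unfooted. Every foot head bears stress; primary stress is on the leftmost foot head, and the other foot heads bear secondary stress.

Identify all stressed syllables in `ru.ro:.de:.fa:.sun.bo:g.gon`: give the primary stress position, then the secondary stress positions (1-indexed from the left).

primary 2, secondary 4, 6

Parse right to left into trochaic (ˈσσ) feet: ru (ˈro:.de:) (ˈfa:.sun) (ˈbo:g.gon). Syllable 1 is left unfooted.
Foot heads (stressed positions): 2, 4, 6.
End Rule Leftmost: primary stress on the leftmost head = syllable 2.
Secondary stress on 4, 6: ru.ˈro:.de:.ˌfa:.sun.ˌbo:g.gon.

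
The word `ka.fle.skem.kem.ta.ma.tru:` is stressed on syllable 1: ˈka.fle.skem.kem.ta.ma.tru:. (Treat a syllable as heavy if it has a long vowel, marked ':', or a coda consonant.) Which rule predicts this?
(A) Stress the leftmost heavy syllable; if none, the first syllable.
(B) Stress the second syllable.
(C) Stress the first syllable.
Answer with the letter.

C

Rule A → syllable 3 (observed: 1).
Rule B → syllable 2 (observed: 1).
Rule C → syllable 1 ✓.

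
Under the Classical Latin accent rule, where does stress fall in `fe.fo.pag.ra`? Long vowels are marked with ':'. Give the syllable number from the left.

3

Classical Latin: stress the penult if heavy (long vowel or closed), else the antepenult.
Weights: 2 fo L, 3 pag H, 4 ra L.
The penult (syllable 3, pag) is heavy, so it takes stress.
Stress on syllable 3: fe.fo.ˈpag.ra.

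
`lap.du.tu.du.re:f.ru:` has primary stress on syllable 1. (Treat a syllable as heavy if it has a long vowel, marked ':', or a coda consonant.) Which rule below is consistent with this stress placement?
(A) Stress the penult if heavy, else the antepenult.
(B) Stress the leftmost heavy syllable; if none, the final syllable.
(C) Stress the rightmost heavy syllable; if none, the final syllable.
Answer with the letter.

Rule A → syllable 5 (observed: 1).
Rule B → syllable 1 ✓.
Rule C → syllable 6 (observed: 1).

B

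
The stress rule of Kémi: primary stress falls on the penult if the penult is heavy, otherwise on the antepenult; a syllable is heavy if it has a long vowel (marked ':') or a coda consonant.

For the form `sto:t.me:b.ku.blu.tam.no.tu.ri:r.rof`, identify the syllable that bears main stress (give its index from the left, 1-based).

8

Weights: 7 tu L, 8 ri:r H, 9 rof H.
The penult (syllable 8, ri:r) is heavy, so it takes stress.
Primary stress: syllable 8 → sto:t.me:b.ku.blu.tam.no.tu.ˈri:r.rof.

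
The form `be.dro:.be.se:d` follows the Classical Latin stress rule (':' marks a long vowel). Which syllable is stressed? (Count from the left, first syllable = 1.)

Classical Latin: stress the penult if heavy (long vowel or closed), else the antepenult.
Weights: 2 dro: H, 3 be L, 4 se:d H.
The penult (syllable 3, be) is light, so stress falls on the antepenult (syllable 2, dro:).
Stress on syllable 2: be.ˈdro:.be.se:d.

2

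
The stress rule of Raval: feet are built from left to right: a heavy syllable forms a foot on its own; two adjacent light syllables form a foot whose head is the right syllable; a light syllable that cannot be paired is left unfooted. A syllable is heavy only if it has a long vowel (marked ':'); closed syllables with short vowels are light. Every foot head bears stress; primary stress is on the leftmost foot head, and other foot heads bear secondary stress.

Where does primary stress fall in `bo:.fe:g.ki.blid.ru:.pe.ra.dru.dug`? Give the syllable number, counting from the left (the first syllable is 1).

1

Weights: 1 bo: H, 2 fe:g H, 3 ki L, 4 blid L, 5 ru: H, 6 pe L, 7 ra L, 8 dru L, 9 dug L.
Parse left to right (heavy = foot alone; LL = one foot; stranded L unfooted): (ˈbo:) (ˈfe:g) (ki.ˈblid) (ˈru:) (pe.ˈra) (dru.ˈdug).
Foot heads: 1, 2, 4, 5, 7, 9.
Primary stress on the leftmost head = syllable 1.
Primary stress: syllable 1 → ˈbo:.fe:g.ki.blid.ru:.pe.ra.dru.dug.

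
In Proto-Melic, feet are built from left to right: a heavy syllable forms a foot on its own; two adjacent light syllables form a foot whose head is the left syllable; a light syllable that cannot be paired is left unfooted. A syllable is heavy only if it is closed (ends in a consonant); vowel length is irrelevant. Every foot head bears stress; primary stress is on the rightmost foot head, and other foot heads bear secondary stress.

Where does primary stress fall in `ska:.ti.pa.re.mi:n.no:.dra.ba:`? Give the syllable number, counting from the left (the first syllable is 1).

Weights: 1 ska: L, 2 ti L, 3 pa L, 4 re L, 5 mi:n H, 6 no: L, 7 dra L, 8 ba: L.
Parse left to right (heavy = foot alone; LL = one foot; stranded L unfooted): (ˈska:.ti) (ˈpa.re) (ˈmi:n) (ˈno:.dra) ba:.
Foot heads: 1, 3, 5, 6.
Primary stress on the rightmost head = syllable 6.
Primary stress: syllable 6 → ska:.ti.pa.re.mi:n.ˈno:.dra.ba:.

6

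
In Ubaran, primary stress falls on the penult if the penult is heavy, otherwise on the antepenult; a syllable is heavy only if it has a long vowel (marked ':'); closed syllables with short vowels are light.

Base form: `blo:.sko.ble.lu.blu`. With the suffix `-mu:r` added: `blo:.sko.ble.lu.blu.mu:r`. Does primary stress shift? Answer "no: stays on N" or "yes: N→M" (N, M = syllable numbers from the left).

yes: 3→4

Base `blo:.sko.ble.lu.blu` (5 syllables):
  Weights: 3 ble L, 4 lu L, 5 blu L.
  The penult (syllable 4, lu) is light, so stress falls on the antepenult (syllable 3, ble).
  → primary stress on syllable 3.
Suffixed `blo:.sko.ble.lu.blu.mu:r` (6 syllables):
  Weights: 4 lu L, 5 blu L, 6 mu:r H.
  The penult (syllable 5, blu) is light, so stress falls on the antepenult (syllable 4, lu).
  → primary stress on syllable 4.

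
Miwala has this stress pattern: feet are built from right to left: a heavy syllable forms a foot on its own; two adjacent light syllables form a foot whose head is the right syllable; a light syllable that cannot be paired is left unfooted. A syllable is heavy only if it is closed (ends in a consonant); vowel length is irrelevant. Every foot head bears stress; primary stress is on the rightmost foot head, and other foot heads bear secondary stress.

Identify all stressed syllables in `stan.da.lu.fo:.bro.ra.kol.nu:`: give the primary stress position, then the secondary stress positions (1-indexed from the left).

primary 7, secondary 1, 4, 6

Weights: 1 stan H, 2 da L, 3 lu L, 4 fo: L, 5 bro L, 6 ra L, 7 kol H, 8 nu: L.
Parse right to left (heavy = foot alone; LL = one foot; stranded L unfooted): (ˈstan) da (lu.ˈfo:) (bro.ˈra) (ˈkol) nu:.
Foot heads: 1, 4, 6, 7.
Primary stress on the rightmost head = syllable 7.
Secondary stress on 1, 4, 6: ˌstan.da.lu.ˌfo:.bro.ˌra.ˈkol.nu:.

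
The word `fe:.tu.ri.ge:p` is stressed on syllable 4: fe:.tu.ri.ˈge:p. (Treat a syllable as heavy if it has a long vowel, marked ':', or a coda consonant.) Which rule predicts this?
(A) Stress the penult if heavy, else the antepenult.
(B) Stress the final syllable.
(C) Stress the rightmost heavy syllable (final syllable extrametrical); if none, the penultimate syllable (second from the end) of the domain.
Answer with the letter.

Rule A → syllable 2 (observed: 4).
Rule B → syllable 4 ✓.
Rule C → syllable 1 (observed: 4).

B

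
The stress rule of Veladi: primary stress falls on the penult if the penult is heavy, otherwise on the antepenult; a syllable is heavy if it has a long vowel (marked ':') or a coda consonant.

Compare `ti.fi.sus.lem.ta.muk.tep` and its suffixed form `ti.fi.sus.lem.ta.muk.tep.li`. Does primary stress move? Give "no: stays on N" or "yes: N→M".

Base `ti.fi.sus.lem.ta.muk.tep` (7 syllables):
  Weights: 5 ta L, 6 muk H, 7 tep H.
  The penult (syllable 6, muk) is heavy, so it takes stress.
  → primary stress on syllable 6.
Suffixed `ti.fi.sus.lem.ta.muk.tep.li` (8 syllables):
  Weights: 6 muk H, 7 tep H, 8 li L.
  The penult (syllable 7, tep) is heavy, so it takes stress.
  → primary stress on syllable 7.

yes: 6→7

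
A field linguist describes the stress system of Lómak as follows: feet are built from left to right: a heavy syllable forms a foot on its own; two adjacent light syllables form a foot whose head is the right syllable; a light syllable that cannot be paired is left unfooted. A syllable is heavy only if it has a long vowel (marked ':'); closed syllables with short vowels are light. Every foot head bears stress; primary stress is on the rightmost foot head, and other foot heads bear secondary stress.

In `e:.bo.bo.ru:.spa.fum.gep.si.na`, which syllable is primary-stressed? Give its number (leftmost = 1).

Weights: 1 e: H, 2 bo L, 3 bo L, 4 ru: H, 5 spa L, 6 fum L, 7 gep L, 8 si L, 9 na L.
Parse left to right (heavy = foot alone; LL = one foot; stranded L unfooted): (ˈe:) (bo.ˈbo) (ˈru:) (spa.ˈfum) (gep.ˈsi) na.
Foot heads: 1, 3, 4, 6, 8.
Primary stress on the rightmost head = syllable 8.
Primary stress: syllable 8 → e:.bo.bo.ru:.spa.fum.gep.ˈsi.na.

8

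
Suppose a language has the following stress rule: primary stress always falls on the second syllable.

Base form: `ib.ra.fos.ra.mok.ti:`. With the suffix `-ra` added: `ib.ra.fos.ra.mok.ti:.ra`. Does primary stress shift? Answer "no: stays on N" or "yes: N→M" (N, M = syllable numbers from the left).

Base `ib.ra.fos.ra.mok.ti:` (6 syllables):
  The word has 6 syllables; the second syllable is syllable 2 (ra).
  → primary stress on syllable 2.
Suffixed `ib.ra.fos.ra.mok.ti:.ra` (7 syllables):
  The word has 7 syllables; the second syllable is syllable 2 (ra).
  → primary stress on syllable 2.

no: stays on 2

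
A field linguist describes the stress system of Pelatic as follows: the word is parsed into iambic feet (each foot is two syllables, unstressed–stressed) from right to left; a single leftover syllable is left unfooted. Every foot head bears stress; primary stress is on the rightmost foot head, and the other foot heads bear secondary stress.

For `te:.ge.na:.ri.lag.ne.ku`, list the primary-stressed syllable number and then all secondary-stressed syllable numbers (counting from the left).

primary 7, secondary 3, 5

Parse right to left into iambic (σˈσ) feet: te: (ge.ˈna:) (ri.ˈlag) (ne.ˈku). Syllable 1 is left unfooted.
Foot heads (stressed positions): 3, 5, 7.
End Rule Rightmost: primary stress on the rightmost head = syllable 7.
Secondary stress on 3, 5: te:.ge.ˌna:.ri.ˌlag.ne.ˈku.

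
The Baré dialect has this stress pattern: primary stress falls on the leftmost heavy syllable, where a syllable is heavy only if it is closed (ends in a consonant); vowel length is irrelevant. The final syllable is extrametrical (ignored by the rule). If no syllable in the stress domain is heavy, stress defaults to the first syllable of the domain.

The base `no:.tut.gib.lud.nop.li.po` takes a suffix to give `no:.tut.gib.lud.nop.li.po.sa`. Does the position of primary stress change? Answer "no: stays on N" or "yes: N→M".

Base `no:.tut.gib.lud.nop.li.po` (7 syllables):
  The final syllable (7, po) is extrametrical; the stress domain is syllables 1–6.
  Weights: 1 no: L, 2 tut H, 3 gib H, 4 lud H, 5 nop H, 6 li L.
  Heavy syllables in the domain: 2, 3, 4, 5. The leftmost is syllable 2 (tut).
  → primary stress on syllable 2.
Suffixed `no:.tut.gib.lud.nop.li.po.sa` (8 syllables):
  The final syllable (8, sa) is extrametrical; the stress domain is syllables 1–7.
  Weights: 1 no: L, 2 tut H, 3 gib H, 4 lud H, 5 nop H, 6 li L, 7 po L.
  Heavy syllables in the domain: 2, 3, 4, 5. The leftmost is syllable 2 (tut).
  → primary stress on syllable 2.

no: stays on 2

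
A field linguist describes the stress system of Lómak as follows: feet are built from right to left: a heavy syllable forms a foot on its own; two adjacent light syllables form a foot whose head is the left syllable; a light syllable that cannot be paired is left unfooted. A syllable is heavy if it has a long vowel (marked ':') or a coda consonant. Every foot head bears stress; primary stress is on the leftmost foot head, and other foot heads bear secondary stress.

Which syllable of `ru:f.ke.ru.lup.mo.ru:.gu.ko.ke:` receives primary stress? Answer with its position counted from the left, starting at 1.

1

Weights: 1 ru:f H, 2 ke L, 3 ru L, 4 lup H, 5 mo L, 6 ru: H, 7 gu L, 8 ko L, 9 ke: H.
Parse right to left (heavy = foot alone; LL = one foot; stranded L unfooted): (ˈru:f) (ˈke.ru) (ˈlup) mo (ˈru:) (ˈgu.ko) (ˈke:).
Foot heads: 1, 2, 4, 6, 7, 9.
Primary stress on the leftmost head = syllable 1.
Primary stress: syllable 1 → ˈru:f.ke.ru.lup.mo.ru:.gu.ko.ke:.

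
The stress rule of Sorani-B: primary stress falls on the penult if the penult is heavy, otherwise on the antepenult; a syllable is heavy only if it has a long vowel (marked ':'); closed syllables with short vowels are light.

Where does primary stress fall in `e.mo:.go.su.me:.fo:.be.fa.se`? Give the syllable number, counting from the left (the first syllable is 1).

Weights: 7 be L, 8 fa L, 9 se L.
The penult (syllable 8, fa) is light, so stress falls on the antepenult (syllable 7, be).
Primary stress: syllable 7 → e.mo:.go.su.me:.fo:.ˈbe.fa.se.

7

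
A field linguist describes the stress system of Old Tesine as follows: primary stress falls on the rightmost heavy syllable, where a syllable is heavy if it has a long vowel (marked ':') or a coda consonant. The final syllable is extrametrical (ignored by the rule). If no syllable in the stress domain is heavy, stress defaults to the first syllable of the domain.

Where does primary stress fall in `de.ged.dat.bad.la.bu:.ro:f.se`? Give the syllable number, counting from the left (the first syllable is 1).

The final syllable (8, se) is extrametrical; the stress domain is syllables 1–7.
Weights: 1 de L, 2 ged H, 3 dat H, 4 bad H, 5 la L, 6 bu: H, 7 ro:f H.
Heavy syllables in the domain: 2, 3, 4, 6, 7. The rightmost is syllable 7 (ro:f).
Primary stress: syllable 7 → de.ged.dat.bad.la.bu:.ˈro:f.se.

7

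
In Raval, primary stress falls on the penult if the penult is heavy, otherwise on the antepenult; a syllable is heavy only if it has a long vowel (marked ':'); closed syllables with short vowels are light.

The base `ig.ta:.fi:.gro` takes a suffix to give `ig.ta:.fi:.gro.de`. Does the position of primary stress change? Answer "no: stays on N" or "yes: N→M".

no: stays on 3

Base `ig.ta:.fi:.gro` (4 syllables):
  Weights: 2 ta: H, 3 fi: H, 4 gro L.
  The penult (syllable 3, fi:) is heavy, so it takes stress.
  → primary stress on syllable 3.
Suffixed `ig.ta:.fi:.gro.de` (5 syllables):
  Weights: 3 fi: H, 4 gro L, 5 de L.
  The penult (syllable 4, gro) is light, so stress falls on the antepenult (syllable 3, fi:).
  → primary stress on syllable 3.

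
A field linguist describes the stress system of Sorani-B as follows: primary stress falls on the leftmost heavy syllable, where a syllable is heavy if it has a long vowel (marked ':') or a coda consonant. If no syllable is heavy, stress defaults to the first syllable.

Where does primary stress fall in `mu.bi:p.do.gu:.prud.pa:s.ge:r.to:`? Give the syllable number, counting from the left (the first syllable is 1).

2

Weights: 1 mu L, 2 bi:p H, 3 do L, 4 gu: H, 5 prud H, 6 pa:s H, 7 ge:r H, 8 to: H.
Heavy syllables in the domain: 2, 4, 5, 6, 7, 8. The leftmost is syllable 2 (bi:p).
Primary stress: syllable 2 → mu.ˈbi:p.do.gu:.prud.pa:s.ge:r.to:.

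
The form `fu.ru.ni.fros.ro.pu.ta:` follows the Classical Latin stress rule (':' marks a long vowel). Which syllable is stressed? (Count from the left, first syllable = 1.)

Classical Latin: stress the penult if heavy (long vowel or closed), else the antepenult.
Weights: 5 ro L, 6 pu L, 7 ta: H.
The penult (syllable 6, pu) is light, so stress falls on the antepenult (syllable 5, ro).
Stress on syllable 5: fu.ru.ni.fros.ˈro.pu.ta:.

5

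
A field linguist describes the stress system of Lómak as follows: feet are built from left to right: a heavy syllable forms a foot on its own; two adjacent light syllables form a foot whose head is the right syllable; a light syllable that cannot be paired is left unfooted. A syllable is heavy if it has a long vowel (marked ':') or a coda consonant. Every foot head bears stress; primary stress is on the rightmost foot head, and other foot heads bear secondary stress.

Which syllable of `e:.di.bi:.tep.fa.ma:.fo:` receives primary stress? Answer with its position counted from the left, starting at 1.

7

Weights: 1 e: H, 2 di L, 3 bi: H, 4 tep H, 5 fa L, 6 ma: H, 7 fo: H.
Parse left to right (heavy = foot alone; LL = one foot; stranded L unfooted): (ˈe:) di (ˈbi:) (ˈtep) fa (ˈma:) (ˈfo:).
Foot heads: 1, 3, 4, 6, 7.
Primary stress on the rightmost head = syllable 7.
Primary stress: syllable 7 → e:.di.bi:.tep.fa.ma:.ˈfo:.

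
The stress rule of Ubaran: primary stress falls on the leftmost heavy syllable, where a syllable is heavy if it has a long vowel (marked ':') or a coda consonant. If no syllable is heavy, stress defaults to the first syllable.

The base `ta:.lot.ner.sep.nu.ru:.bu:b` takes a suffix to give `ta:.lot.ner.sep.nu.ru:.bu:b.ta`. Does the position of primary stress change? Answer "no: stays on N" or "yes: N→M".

no: stays on 1

Base `ta:.lot.ner.sep.nu.ru:.bu:b` (7 syllables):
  Weights: 1 ta: H, 2 lot H, 3 ner H, 4 sep H, 5 nu L, 6 ru: H, 7 bu:b H.
  Heavy syllables in the domain: 1, 2, 3, 4, 6, 7. The leftmost is syllable 1 (ta:).
  → primary stress on syllable 1.
Suffixed `ta:.lot.ner.sep.nu.ru:.bu:b.ta` (8 syllables):
  Weights: 1 ta: H, 2 lot H, 3 ner H, 4 sep H, 5 nu L, 6 ru: H, 7 bu:b H, 8 ta L.
  Heavy syllables in the domain: 1, 2, 3, 4, 6, 7. The leftmost is syllable 1 (ta:).
  → primary stress on syllable 1.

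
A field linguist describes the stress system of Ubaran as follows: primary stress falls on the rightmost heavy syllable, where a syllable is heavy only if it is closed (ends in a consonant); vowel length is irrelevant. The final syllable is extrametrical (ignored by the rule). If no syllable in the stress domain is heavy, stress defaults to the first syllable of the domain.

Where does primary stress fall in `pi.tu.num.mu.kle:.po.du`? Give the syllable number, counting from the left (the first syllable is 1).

The final syllable (7, du) is extrametrical; the stress domain is syllables 1–6.
Weights: 1 pi L, 2 tu L, 3 num H, 4 mu L, 5 kle: L, 6 po L.
Heavy syllables in the domain: 3. The rightmost is syllable 3 (num).
Primary stress: syllable 3 → pi.tu.ˈnum.mu.kle:.po.du.

3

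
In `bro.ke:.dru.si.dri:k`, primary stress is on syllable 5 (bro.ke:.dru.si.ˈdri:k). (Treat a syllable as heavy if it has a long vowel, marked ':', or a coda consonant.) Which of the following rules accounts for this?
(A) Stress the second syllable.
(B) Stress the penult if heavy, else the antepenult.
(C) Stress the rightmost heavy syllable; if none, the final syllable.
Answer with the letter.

C

Rule A → syllable 2 (observed: 5).
Rule B → syllable 3 (observed: 5).
Rule C → syllable 5 ✓.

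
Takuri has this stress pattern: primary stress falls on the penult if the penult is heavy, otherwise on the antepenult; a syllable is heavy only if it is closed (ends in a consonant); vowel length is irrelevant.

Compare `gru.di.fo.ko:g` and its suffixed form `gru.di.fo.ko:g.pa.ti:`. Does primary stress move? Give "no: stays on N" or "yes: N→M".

Base `gru.di.fo.ko:g` (4 syllables):
  Weights: 2 di L, 3 fo L, 4 ko:g H.
  The penult (syllable 3, fo) is light, so stress falls on the antepenult (syllable 2, di).
  → primary stress on syllable 2.
Suffixed `gru.di.fo.ko:g.pa.ti:` (6 syllables):
  Weights: 4 ko:g H, 5 pa L, 6 ti: L.
  The penult (syllable 5, pa) is light, so stress falls on the antepenult (syllable 4, ko:g).
  → primary stress on syllable 4.

yes: 2→4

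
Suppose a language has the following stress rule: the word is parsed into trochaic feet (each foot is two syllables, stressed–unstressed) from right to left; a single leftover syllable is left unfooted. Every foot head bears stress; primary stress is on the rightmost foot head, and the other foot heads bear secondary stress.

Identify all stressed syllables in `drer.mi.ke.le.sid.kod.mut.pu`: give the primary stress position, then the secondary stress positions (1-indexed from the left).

primary 7, secondary 1, 3, 5

Parse right to left into trochaic (ˈσσ) feet: (ˈdrer.mi) (ˈke.le) (ˈsid.kod) (ˈmut.pu).
Foot heads (stressed positions): 1, 3, 5, 7.
End Rule Rightmost: primary stress on the rightmost head = syllable 7.
Secondary stress on 1, 3, 5: ˌdrer.mi.ˌke.le.ˌsid.kod.ˈmut.pu.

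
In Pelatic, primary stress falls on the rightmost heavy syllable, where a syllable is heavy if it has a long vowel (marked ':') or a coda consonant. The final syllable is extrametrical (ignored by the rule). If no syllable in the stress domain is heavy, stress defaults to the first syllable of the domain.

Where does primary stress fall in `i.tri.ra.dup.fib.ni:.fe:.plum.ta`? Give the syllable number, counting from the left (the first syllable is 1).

8

The final syllable (9, ta) is extrametrical; the stress domain is syllables 1–8.
Weights: 1 i L, 2 tri L, 3 ra L, 4 dup H, 5 fib H, 6 ni: H, 7 fe: H, 8 plum H.
Heavy syllables in the domain: 4, 5, 6, 7, 8. The rightmost is syllable 8 (plum).
Primary stress: syllable 8 → i.tri.ra.dup.fib.ni:.fe:.ˈplum.ta.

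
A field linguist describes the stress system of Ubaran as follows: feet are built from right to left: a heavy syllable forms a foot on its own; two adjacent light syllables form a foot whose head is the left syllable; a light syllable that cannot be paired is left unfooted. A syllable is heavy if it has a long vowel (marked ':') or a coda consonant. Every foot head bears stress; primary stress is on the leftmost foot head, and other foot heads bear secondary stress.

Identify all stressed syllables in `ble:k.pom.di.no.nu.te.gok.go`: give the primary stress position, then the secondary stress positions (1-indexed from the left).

primary 1, secondary 2, 3, 5, 7

Weights: 1 ble:k H, 2 pom H, 3 di L, 4 no L, 5 nu L, 6 te L, 7 gok H, 8 go L.
Parse right to left (heavy = foot alone; LL = one foot; stranded L unfooted): (ˈble:k) (ˈpom) (ˈdi.no) (ˈnu.te) (ˈgok) go.
Foot heads: 1, 2, 3, 5, 7.
Primary stress on the leftmost head = syllable 1.
Secondary stress on 2, 3, 5, 7: ˈble:k.ˌpom.ˌdi.no.ˌnu.te.ˌgok.go.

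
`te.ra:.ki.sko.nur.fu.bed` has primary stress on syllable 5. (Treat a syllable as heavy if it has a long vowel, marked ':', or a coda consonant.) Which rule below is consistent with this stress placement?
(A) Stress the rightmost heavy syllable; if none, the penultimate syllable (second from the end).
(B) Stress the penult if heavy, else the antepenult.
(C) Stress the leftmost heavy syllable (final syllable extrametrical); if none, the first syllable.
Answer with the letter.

Rule A → syllable 7 (observed: 5).
Rule B → syllable 5 ✓.
Rule C → syllable 2 (observed: 5).

B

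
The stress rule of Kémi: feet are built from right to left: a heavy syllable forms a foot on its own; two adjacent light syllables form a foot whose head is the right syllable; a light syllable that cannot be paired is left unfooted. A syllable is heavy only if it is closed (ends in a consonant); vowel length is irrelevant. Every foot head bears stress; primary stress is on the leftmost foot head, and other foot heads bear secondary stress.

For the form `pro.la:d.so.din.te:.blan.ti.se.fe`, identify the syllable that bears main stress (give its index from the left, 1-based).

Weights: 1 pro L, 2 la:d H, 3 so L, 4 din H, 5 te: L, 6 blan H, 7 ti L, 8 se L, 9 fe L.
Parse right to left (heavy = foot alone; LL = one foot; stranded L unfooted): pro (ˈla:d) so (ˈdin) te: (ˈblan) ti (se.ˈfe).
Foot heads: 2, 4, 6, 9.
Primary stress on the leftmost head = syllable 2.
Primary stress: syllable 2 → pro.ˈla:d.so.din.te:.blan.ti.se.fe.

2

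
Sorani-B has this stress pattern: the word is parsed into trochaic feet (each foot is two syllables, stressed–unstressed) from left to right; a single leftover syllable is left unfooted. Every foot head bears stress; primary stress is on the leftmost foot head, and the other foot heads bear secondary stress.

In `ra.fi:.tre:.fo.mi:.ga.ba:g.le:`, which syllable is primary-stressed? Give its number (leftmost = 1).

Parse left to right into trochaic (ˈσσ) feet: (ˈra.fi:) (ˈtre:.fo) (ˈmi:.ga) (ˈba:g.le:).
Foot heads (stressed positions): 1, 3, 5, 7.
End Rule Leftmost: primary stress on the leftmost head = syllable 1.
Primary stress: syllable 1 → ˈra.fi:.tre:.fo.mi:.ga.ba:g.le:.

1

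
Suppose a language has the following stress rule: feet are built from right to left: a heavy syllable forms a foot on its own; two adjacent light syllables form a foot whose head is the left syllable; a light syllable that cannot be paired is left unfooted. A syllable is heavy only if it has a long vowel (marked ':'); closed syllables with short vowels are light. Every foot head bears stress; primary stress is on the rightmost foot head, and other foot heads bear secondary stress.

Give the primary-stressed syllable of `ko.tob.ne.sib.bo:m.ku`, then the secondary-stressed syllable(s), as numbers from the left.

primary 5, secondary 1, 3

Weights: 1 ko L, 2 tob L, 3 ne L, 4 sib L, 5 bo:m H, 6 ku L.
Parse right to left (heavy = foot alone; LL = one foot; stranded L unfooted): (ˈko.tob) (ˈne.sib) (ˈbo:m) ku.
Foot heads: 1, 3, 5.
Primary stress on the rightmost head = syllable 5.
Secondary stress on 1, 3: ˌko.tob.ˌne.sib.ˈbo:m.ku.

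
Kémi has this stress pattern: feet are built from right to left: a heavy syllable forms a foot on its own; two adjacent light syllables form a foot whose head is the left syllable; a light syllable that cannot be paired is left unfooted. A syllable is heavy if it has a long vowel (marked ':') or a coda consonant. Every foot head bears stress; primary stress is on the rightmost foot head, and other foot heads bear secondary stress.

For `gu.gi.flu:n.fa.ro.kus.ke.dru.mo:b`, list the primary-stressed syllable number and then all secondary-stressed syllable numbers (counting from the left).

primary 9, secondary 1, 3, 4, 6, 7

Weights: 1 gu L, 2 gi L, 3 flu:n H, 4 fa L, 5 ro L, 6 kus H, 7 ke L, 8 dru L, 9 mo:b H.
Parse right to left (heavy = foot alone; LL = one foot; stranded L unfooted): (ˈgu.gi) (ˈflu:n) (ˈfa.ro) (ˈkus) (ˈke.dru) (ˈmo:b).
Foot heads: 1, 3, 4, 6, 7, 9.
Primary stress on the rightmost head = syllable 9.
Secondary stress on 1, 3, 4, 6, 7: ˌgu.gi.ˌflu:n.ˌfa.ro.ˌkus.ˌke.dru.ˈmo:b.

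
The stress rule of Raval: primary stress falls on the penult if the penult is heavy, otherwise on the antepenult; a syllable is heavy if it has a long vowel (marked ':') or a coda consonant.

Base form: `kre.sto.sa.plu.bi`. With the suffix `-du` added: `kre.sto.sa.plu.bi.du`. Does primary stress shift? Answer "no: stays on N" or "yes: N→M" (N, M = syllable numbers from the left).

yes: 3→4

Base `kre.sto.sa.plu.bi` (5 syllables):
  Weights: 3 sa L, 4 plu L, 5 bi L.
  The penult (syllable 4, plu) is light, so stress falls on the antepenult (syllable 3, sa).
  → primary stress on syllable 3.
Suffixed `kre.sto.sa.plu.bi.du` (6 syllables):
  Weights: 4 plu L, 5 bi L, 6 du L.
  The penult (syllable 5, bi) is light, so stress falls on the antepenult (syllable 4, plu).
  → primary stress on syllable 4.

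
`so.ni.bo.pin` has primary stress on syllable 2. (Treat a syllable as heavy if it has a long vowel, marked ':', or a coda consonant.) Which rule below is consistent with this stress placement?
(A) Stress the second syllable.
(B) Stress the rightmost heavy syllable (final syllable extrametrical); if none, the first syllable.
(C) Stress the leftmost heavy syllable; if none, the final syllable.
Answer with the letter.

Rule A → syllable 2 ✓.
Rule B → syllable 1 (observed: 2).
Rule C → syllable 4 (observed: 2).

A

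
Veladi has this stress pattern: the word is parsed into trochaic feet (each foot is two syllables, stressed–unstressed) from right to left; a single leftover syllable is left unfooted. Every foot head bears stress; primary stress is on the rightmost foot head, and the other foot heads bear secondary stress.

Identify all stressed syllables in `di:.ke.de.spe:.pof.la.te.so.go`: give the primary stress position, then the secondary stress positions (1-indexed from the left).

Parse right to left into trochaic (ˈσσ) feet: di: (ˈke.de) (ˈspe:.pof) (ˈla.te) (ˈso.go). Syllable 1 is left unfooted.
Foot heads (stressed positions): 2, 4, 6, 8.
End Rule Rightmost: primary stress on the rightmost head = syllable 8.
Secondary stress on 2, 4, 6: di:.ˌke.de.ˌspe:.pof.ˌla.te.ˈso.go.

primary 8, secondary 2, 4, 6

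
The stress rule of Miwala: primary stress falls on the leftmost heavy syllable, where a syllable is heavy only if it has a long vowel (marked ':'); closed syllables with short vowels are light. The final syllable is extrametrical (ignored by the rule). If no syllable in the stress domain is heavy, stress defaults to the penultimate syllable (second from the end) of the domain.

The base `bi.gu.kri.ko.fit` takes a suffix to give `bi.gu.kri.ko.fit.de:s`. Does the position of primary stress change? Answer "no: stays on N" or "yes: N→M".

Base `bi.gu.kri.ko.fit` (5 syllables):
  The final syllable (5, fit) is extrametrical; the stress domain is syllables 1–4.
  Weights: 1 bi L, 2 gu L, 3 kri L, 4 ko L.
  No heavy syllable in the domain; default to the penultimate syllable (second from the end) of the domain = syllable 3.
  → primary stress on syllable 3.
Suffixed `bi.gu.kri.ko.fit.de:s` (6 syllables):
  The final syllable (6, de:s) is extrametrical; the stress domain is syllables 1–5.
  Weights: 1 bi L, 2 gu L, 3 kri L, 4 ko L, 5 fit L.
  No heavy syllable in the domain; default to the penultimate syllable (second from the end) of the domain = syllable 4.
  → primary stress on syllable 4.

yes: 3→4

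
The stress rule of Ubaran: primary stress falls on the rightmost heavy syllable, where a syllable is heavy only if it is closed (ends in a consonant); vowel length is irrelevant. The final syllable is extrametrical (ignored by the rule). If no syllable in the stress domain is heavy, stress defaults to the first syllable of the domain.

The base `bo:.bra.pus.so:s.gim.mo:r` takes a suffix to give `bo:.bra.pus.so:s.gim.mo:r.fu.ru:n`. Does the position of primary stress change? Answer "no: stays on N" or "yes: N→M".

yes: 5→6

Base `bo:.bra.pus.so:s.gim.mo:r` (6 syllables):
  The final syllable (6, mo:r) is extrametrical; the stress domain is syllables 1–5.
  Weights: 1 bo: L, 2 bra L, 3 pus H, 4 so:s H, 5 gim H.
  Heavy syllables in the domain: 3, 4, 5. The rightmost is syllable 5 (gim).
  → primary stress on syllable 5.
Suffixed `bo:.bra.pus.so:s.gim.mo:r.fu.ru:n` (8 syllables):
  The final syllable (8, ru:n) is extrametrical; the stress domain is syllables 1–7.
  Weights: 1 bo: L, 2 bra L, 3 pus H, 4 so:s H, 5 gim H, 6 mo:r H, 7 fu L.
  Heavy syllables in the domain: 3, 4, 5, 6. The rightmost is syllable 6 (mo:r).
  → primary stress on syllable 6.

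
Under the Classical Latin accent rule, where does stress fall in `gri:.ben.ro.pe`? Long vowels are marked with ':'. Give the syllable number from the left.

Classical Latin: stress the penult if heavy (long vowel or closed), else the antepenult.
Weights: 2 ben H, 3 ro L, 4 pe L.
The penult (syllable 3, ro) is light, so stress falls on the antepenult (syllable 2, ben).
Stress on syllable 2: gri:.ˈben.ro.pe.

2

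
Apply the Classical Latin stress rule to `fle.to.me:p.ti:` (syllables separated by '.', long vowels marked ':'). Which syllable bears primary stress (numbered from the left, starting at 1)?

Classical Latin: stress the penult if heavy (long vowel or closed), else the antepenult.
Weights: 2 to L, 3 me:p H, 4 ti: H.
The penult (syllable 3, me:p) is heavy, so it takes stress.
Stress on syllable 3: fle.to.ˈme:p.ti:.

3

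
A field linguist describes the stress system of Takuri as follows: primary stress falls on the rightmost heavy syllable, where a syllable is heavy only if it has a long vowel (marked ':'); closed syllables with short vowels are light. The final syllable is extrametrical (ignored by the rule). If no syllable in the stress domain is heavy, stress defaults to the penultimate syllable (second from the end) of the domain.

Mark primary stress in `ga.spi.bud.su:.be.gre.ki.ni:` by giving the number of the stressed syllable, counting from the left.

The final syllable (8, ni:) is extrametrical; the stress domain is syllables 1–7.
Weights: 1 ga L, 2 spi L, 3 bud L, 4 su: H, 5 be L, 6 gre L, 7 ki L.
Heavy syllables in the domain: 4. The rightmost is syllable 4 (su:).
Primary stress: syllable 4 → ga.spi.bud.ˈsu:.be.gre.ki.ni:.

4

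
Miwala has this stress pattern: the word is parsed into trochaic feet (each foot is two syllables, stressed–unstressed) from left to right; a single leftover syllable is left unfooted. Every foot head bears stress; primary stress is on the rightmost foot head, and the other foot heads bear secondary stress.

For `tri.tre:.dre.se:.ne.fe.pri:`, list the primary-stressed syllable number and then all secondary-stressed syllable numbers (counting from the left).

primary 5, secondary 1, 3

Parse left to right into trochaic (ˈσσ) feet: (ˈtri.tre:) (ˈdre.se:) (ˈne.fe) pri:. Syllable 7 is left unfooted.
Foot heads (stressed positions): 1, 3, 5.
End Rule Rightmost: primary stress on the rightmost head = syllable 5.
Secondary stress on 1, 3: ˌtri.tre:.ˌdre.se:.ˈne.fe.pri:.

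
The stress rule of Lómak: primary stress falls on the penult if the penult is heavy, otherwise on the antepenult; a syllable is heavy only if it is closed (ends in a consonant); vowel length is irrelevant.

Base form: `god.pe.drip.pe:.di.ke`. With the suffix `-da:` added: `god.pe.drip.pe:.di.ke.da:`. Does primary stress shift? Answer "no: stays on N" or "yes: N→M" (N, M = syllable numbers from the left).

Base `god.pe.drip.pe:.di.ke` (6 syllables):
  Weights: 4 pe: L, 5 di L, 6 ke L.
  The penult (syllable 5, di) is light, so stress falls on the antepenult (syllable 4, pe:).
  → primary stress on syllable 4.
Suffixed `god.pe.drip.pe:.di.ke.da:` (7 syllables):
  Weights: 5 di L, 6 ke L, 7 da: L.
  The penult (syllable 6, ke) is light, so stress falls on the antepenult (syllable 5, di).
  → primary stress on syllable 5.

yes: 4→5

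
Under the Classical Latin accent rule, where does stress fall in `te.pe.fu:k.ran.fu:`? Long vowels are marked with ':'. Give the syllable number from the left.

Classical Latin: stress the penult if heavy (long vowel or closed), else the antepenult.
Weights: 3 fu:k H, 4 ran H, 5 fu: H.
The penult (syllable 4, ran) is heavy, so it takes stress.
Stress on syllable 4: te.pe.fu:k.ˈran.fu:.

4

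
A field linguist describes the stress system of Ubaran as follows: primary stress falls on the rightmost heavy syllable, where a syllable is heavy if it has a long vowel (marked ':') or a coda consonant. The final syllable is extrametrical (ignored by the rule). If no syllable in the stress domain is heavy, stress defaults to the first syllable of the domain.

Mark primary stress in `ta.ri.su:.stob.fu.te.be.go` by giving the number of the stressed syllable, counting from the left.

The final syllable (8, go) is extrametrical; the stress domain is syllables 1–7.
Weights: 1 ta L, 2 ri L, 3 su: H, 4 stob H, 5 fu L, 6 te L, 7 be L.
Heavy syllables in the domain: 3, 4. The rightmost is syllable 4 (stob).
Primary stress: syllable 4 → ta.ri.su:.ˈstob.fu.te.be.go.

4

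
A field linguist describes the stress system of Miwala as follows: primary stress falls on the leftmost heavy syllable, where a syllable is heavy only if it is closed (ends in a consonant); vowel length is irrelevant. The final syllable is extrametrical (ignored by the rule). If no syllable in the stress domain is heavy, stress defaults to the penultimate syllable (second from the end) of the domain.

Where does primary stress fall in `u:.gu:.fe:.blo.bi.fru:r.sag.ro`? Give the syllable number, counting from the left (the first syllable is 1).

6

The final syllable (8, ro) is extrametrical; the stress domain is syllables 1–7.
Weights: 1 u: L, 2 gu: L, 3 fe: L, 4 blo L, 5 bi L, 6 fru:r H, 7 sag H.
Heavy syllables in the domain: 6, 7. The leftmost is syllable 6 (fru:r).
Primary stress: syllable 6 → u:.gu:.fe:.blo.bi.ˈfru:r.sag.ro.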